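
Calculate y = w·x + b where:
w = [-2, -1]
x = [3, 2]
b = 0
y = -8

y = (-2)(3) + (-1)(2) + 0 = -8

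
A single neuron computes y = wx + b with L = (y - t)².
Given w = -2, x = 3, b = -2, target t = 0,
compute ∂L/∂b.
∂L/∂b = -16

y = wx + b = (-2)(3) + -2 = -8
∂L/∂y = 2(y - t) = 2(-8 - 0) = -16
∂y/∂b = 1
∂L/∂b = ∂L/∂y · ∂y/∂b = -16 × 1 = -16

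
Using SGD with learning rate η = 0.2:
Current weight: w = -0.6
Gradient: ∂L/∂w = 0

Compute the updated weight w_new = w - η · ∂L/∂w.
w_new = -0.6

w_new = w - η·∂L/∂w = -0.6 - 0.2×(0) = -0.6 - (0) = -0.6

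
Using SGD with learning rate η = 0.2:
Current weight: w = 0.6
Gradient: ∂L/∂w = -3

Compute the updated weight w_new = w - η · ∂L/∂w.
w_new = 1.2

w_new = w - η·∂L/∂w = 0.6 - 0.2×(-3) = 0.6 - (-0.6) = 1.2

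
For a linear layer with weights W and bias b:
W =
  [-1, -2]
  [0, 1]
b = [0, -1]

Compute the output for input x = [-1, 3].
y = [-5, 2]

Wx = [-1×-1 + -2×3, 0×-1 + 1×3]
   = [-5, 3]
y = Wx + b = [-5 + 0, 3 + -1] = [-5, 2]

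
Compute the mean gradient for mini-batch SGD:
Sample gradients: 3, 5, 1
Average gradient = 3

Average = (1/3)(3 + 5 + 1) = 9/3 = 3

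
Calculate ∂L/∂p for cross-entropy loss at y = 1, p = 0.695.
∂L/∂p = -1.439

∂L/∂p = -y/p + (1-y)/(1-p) = -1/0.695 + 0 = -1.439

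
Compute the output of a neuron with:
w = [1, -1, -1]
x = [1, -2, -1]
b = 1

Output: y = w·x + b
y = 5

y = (1)(1) + (-1)(-2) + (-1)(-1) + 1 = 5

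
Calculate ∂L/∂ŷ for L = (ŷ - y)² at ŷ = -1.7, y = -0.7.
∂L/∂ŷ = -2.0

∂L/∂ŷ = 2(ŷ - y) = 2(-1.7 - -0.7) = 2(-1.0) = -2.0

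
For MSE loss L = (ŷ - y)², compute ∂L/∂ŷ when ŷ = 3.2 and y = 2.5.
∂L/∂ŷ = 1.4

∂L/∂ŷ = 2(ŷ - y) = 2(3.2 - 2.5) = 2(0.7) = 1.4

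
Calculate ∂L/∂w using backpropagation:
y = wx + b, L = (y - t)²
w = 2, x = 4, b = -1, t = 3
∂L/∂w = 32

y = wx + b = (2)(4) + -1 = 7
∂L/∂y = 2(y - t) = 2(7 - 3) = 8
∂y/∂w = x = 4
∂L/∂w = ∂L/∂y · ∂y/∂w = 8 × 4 = 32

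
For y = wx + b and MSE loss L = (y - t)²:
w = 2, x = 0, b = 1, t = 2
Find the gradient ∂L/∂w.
∂L/∂w = 0

y = wx + b = (2)(0) + 1 = 1
∂L/∂y = 2(y - t) = 2(1 - 2) = -2
∂y/∂w = x = 0
∂L/∂w = ∂L/∂y · ∂y/∂w = -2 × 0 = 0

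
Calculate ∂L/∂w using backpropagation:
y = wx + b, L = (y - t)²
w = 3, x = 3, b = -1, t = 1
∂L/∂w = 42

y = wx + b = (3)(3) + -1 = 8
∂L/∂y = 2(y - t) = 2(8 - 1) = 14
∂y/∂w = x = 3
∂L/∂w = ∂L/∂y · ∂y/∂w = 14 × 3 = 42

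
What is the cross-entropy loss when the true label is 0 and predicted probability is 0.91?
L = 2.408

L = -0·log(0.91) - 1·log(0.09) = -log(0.09) = 2.408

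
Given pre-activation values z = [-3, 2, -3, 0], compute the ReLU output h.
h = [0, 2, 0, 0]

ReLU applied element-wise: max(0,-3)=0, max(0,2)=2, max(0,-3)=0, max(0,0)=0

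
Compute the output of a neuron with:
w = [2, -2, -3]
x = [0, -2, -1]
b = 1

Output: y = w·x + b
y = 8

y = (2)(0) + (-2)(-2) + (-3)(-1) + 1 = 8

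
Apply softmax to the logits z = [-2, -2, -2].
p = [0.3333, 0.3333, 0.3333]

exp(z) = [0.1353, 0.1353, 0.1353]
Sum = 0.406
p = [0.3333, 0.3333, 0.3333]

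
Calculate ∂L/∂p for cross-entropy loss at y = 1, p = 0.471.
∂L/∂p = -2.123

∂L/∂p = -y/p + (1-y)/(1-p) = -1/0.471 + 0 = -2.123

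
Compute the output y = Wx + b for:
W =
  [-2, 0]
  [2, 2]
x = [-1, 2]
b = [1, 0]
y = [3, 2]

Wx = [-2×-1 + 0×2, 2×-1 + 2×2]
   = [2, 2]
y = Wx + b = [2 + 1, 2 + 0] = [3, 2]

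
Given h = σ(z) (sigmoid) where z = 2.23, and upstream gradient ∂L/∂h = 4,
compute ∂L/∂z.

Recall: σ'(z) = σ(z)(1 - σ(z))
∂L/∂z = 0.3506

σ(2.23) = 0.9029
σ'(2.23) = σ(2.23)(1 - σ(2.23)) = 0.9029 × 0.09709 = 0.08766
∂L/∂z = ∂L/∂h · σ'(z) = 4 × 0.08766 = 0.3506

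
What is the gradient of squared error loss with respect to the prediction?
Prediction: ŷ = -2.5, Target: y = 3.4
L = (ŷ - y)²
∂L/∂ŷ = -11.8

∂L/∂ŷ = 2(ŷ - y) = 2(-2.5 - 3.4) = 2(-5.9) = -11.8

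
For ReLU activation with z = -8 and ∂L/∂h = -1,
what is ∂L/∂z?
∂L/∂z = 0

h = ReLU(-8) = 0
Since z < 0: ∂h/∂z = 0
∂L/∂z = ∂L/∂h · ∂h/∂z = -1 × 0 = 0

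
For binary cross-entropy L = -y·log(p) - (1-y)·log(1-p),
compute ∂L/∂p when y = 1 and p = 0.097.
∂L/∂p = -10.31

∂L/∂p = -y/p + (1-y)/(1-p) = -1/0.097 + 0 = -10.31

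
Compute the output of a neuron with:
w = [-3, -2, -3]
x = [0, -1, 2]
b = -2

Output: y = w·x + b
y = -6

y = (-3)(0) + (-2)(-1) + (-3)(2) + -2 = -6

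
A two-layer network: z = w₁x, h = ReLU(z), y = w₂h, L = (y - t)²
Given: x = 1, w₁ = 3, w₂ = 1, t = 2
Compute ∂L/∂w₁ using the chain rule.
∂L/∂w₁ = 2

Forward pass:
z = w₁x = 3×1 = 3
h = ReLU(3) = 3
y = w₂h = 1×3 = 3

Backward pass:
∂L/∂y = 2(y - t) = 2(3 - 2) = 2
∂y/∂h = w₂ = 1
∂h/∂z = 1 (ReLU derivative)
∂z/∂w₁ = x = 1

∂L/∂w₁ = 2 × 1 × 1 × 1 = 2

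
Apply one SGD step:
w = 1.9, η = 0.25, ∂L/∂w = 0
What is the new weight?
w_new = 1.9

w_new = w - η·∂L/∂w = 1.9 - 0.25×(0) = 1.9 - (0) = 1.9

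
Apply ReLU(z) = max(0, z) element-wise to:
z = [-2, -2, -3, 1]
h = [0, 0, 0, 1]

ReLU applied element-wise: max(0,-2)=0, max(0,-2)=0, max(0,-3)=0, max(0,1)=1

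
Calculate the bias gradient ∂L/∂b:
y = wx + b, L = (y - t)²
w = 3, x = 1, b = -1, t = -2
∂L/∂b = 8

y = wx + b = (3)(1) + -1 = 2
∂L/∂y = 2(y - t) = 2(2 - -2) = 8
∂y/∂b = 1
∂L/∂b = ∂L/∂y · ∂y/∂b = 8 × 1 = 8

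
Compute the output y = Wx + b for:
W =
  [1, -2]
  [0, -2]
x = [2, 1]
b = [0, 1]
y = [0, -1]

Wx = [1×2 + -2×1, 0×2 + -2×1]
   = [0, -2]
y = Wx + b = [0 + 0, -2 + 1] = [0, -1]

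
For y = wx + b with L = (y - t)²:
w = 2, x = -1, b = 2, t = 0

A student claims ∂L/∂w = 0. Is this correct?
Correct

y = (2)(-1) + 2 = 0
∂L/∂y = 2(y - t) = 2(0 - 0) = 0
∂y/∂w = x = -1
∂L/∂w = 0 × -1 = 0

Claimed value: 0
Correct: The correct gradient is 0.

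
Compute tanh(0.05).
0.04996

tanh(0.05) = (e^(0.05) - e^(-0.05))/(e^(0.05) + e^(-0.05)) = 0.04996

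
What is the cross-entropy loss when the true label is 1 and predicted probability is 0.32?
L = 1.139

L = -1·log(0.32) - 0·log(0.68) = -log(0.32) = 1.139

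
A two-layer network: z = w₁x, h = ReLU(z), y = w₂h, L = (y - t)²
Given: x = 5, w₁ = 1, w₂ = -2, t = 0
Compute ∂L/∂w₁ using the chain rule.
∂L/∂w₁ = 200

Forward pass:
z = w₁x = 1×5 = 5
h = ReLU(5) = 5
y = w₂h = -2×5 = -10

Backward pass:
∂L/∂y = 2(y - t) = 2(-10 - 0) = -20
∂y/∂h = w₂ = -2
∂h/∂z = 1 (ReLU derivative)
∂z/∂w₁ = x = 5

∂L/∂w₁ = -20 × -2 × 1 × 5 = 200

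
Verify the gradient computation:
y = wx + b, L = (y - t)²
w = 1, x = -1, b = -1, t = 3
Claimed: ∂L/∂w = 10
Correct

y = (1)(-1) + -1 = -2
∂L/∂y = 2(y - t) = 2(-2 - 3) = -10
∂y/∂w = x = -1
∂L/∂w = -10 × -1 = 10

Claimed value: 10
Correct: The correct gradient is 10.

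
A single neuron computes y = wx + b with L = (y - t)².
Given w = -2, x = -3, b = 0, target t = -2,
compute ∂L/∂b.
∂L/∂b = 16

y = wx + b = (-2)(-3) + 0 = 6
∂L/∂y = 2(y - t) = 2(6 - -2) = 16
∂y/∂b = 1
∂L/∂b = ∂L/∂y · ∂y/∂b = 16 × 1 = 16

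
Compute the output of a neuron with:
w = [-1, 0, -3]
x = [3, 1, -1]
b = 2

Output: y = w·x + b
y = 2

y = (-1)(3) + (0)(1) + (-3)(-1) + 2 = 2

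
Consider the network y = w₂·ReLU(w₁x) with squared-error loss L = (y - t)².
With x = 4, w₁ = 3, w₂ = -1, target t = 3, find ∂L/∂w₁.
∂L/∂w₁ = 120

Forward pass:
z = w₁x = 3×4 = 12
h = ReLU(12) = 12
y = w₂h = -1×12 = -12

Backward pass:
∂L/∂y = 2(y - t) = 2(-12 - 3) = -30
∂y/∂h = w₂ = -1
∂h/∂z = 1 (ReLU derivative)
∂z/∂w₁ = x = 4

∂L/∂w₁ = -30 × -1 × 1 × 4 = 120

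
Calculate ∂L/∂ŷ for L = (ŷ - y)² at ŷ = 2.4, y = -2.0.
∂L/∂ŷ = 8.8

∂L/∂ŷ = 2(ŷ - y) = 2(2.4 - -2.0) = 2(4.4) = 8.8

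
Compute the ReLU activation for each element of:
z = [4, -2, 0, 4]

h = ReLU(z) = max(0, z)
h = [4, 0, 0, 4]

ReLU applied element-wise: max(0,4)=4, max(0,-2)=0, max(0,0)=0, max(0,4)=4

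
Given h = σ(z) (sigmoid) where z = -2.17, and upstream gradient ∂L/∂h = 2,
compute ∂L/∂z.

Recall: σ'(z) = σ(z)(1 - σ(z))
∂L/∂z = 0.184

σ(-2.17) = 0.1025
σ'(-2.17) = σ(-2.17)(1 - σ(-2.17)) = 0.1025 × 0.8975 = 0.09198
∂L/∂z = ∂L/∂h · σ'(z) = 2 × 0.09198 = 0.184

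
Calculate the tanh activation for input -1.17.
-0.8243

tanh(-1.17) = (e^(-1.17) - e^(1.17))/(e^(-1.17) + e^(1.17)) = -0.8243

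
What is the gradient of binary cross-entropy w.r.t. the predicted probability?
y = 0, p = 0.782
∂L/∂p = 4.587

∂L/∂p = -y/p + (1-y)/(1-p) = 0 + 1/0.218 = 4.587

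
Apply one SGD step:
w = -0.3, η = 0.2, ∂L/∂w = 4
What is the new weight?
w_new = -1.1

w_new = w - η·∂L/∂w = -0.3 - 0.2×(4) = -0.3 - (0.8) = -1.1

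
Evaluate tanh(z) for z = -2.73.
-0.9915

tanh(-2.73) = (e^(-2.73) - e^(2.73))/(e^(-2.73) + e^(2.73)) = -0.9915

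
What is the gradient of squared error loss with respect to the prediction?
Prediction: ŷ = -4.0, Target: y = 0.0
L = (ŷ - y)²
∂L/∂ŷ = -8.0

∂L/∂ŷ = 2(ŷ - y) = 2(-4.0 - 0.0) = 2(-4.0) = -8.0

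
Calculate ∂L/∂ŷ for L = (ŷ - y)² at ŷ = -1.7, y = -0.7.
∂L/∂ŷ = -2.0

∂L/∂ŷ = 2(ŷ - y) = 2(-1.7 - -0.7) = 2(-1.0) = -2.0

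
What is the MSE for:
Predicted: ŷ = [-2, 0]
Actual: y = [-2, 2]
MSE = 2

MSE = (1/2)((-2--2)² + (0-2)²) = (1/2)(0 + 4) = 2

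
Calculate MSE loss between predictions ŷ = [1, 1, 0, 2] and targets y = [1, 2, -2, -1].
MSE = 3.5

MSE = (1/4)((1-1)² + (1-2)² + (0--2)² + (2--1)²) = (1/4)(0 + 1 + 4 + 9) = 3.5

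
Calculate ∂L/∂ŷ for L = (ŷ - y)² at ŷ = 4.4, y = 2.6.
∂L/∂ŷ = 3.6

∂L/∂ŷ = 2(ŷ - y) = 2(4.4 - 2.6) = 2(1.8) = 3.6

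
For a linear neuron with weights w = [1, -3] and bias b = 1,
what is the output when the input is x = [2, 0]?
y = 3

y = (1)(2) + (-3)(0) + 1 = 3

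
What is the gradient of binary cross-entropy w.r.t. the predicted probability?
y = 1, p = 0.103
∂L/∂p = -9.709

∂L/∂p = -y/p + (1-y)/(1-p) = -1/0.103 + 0 = -9.709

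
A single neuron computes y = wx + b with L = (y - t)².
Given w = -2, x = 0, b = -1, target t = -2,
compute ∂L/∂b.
∂L/∂b = 2

y = wx + b = (-2)(0) + -1 = -1
∂L/∂y = 2(y - t) = 2(-1 - -2) = 2
∂y/∂b = 1
∂L/∂b = ∂L/∂y · ∂y/∂b = 2 × 1 = 2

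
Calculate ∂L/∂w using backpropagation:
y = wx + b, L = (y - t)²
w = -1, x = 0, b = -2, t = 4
∂L/∂w = 0

y = wx + b = (-1)(0) + -2 = -2
∂L/∂y = 2(y - t) = 2(-2 - 4) = -12
∂y/∂w = x = 0
∂L/∂w = ∂L/∂y · ∂y/∂w = -12 × 0 = 0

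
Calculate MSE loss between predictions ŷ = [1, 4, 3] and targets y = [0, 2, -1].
MSE = 7

MSE = (1/3)((1-0)² + (4-2)² + (3--1)²) = (1/3)(1 + 4 + 16) = 7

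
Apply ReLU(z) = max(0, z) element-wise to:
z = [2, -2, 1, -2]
h = [2, 0, 1, 0]

ReLU applied element-wise: max(0,2)=2, max(0,-2)=0, max(0,1)=1, max(0,-2)=0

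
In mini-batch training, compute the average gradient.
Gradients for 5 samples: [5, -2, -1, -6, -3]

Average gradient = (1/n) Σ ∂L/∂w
Average gradient = -1.4

Average = (1/5)(5 + -2 + -1 + -6 + -3) = -7/5 = -1.4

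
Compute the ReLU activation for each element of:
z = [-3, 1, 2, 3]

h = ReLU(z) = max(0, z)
h = [0, 1, 2, 3]

ReLU applied element-wise: max(0,-3)=0, max(0,1)=1, max(0,2)=2, max(0,3)=3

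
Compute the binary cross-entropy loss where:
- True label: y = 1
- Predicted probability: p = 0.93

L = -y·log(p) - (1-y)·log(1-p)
L = 0.07257

L = -1·log(0.93) - 0·log(0.07) = -log(0.93) = 0.07257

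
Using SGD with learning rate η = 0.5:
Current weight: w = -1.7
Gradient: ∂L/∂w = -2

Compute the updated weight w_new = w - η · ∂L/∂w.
w_new = -0.7

w_new = w - η·∂L/∂w = -1.7 - 0.5×(-2) = -1.7 - (-1) = -0.7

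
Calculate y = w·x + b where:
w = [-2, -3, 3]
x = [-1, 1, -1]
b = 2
y = -2

y = (-2)(-1) + (-3)(1) + (3)(-1) + 2 = -2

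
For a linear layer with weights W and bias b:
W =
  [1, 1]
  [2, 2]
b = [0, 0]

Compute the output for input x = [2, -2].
y = [0, 0]

Wx = [1×2 + 1×-2, 2×2 + 2×-2]
   = [0, 0]
y = Wx + b = [0 + 0, 0 + 0] = [0, 0]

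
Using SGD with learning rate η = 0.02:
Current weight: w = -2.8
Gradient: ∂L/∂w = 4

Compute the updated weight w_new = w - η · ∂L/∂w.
w_new = -2.88

w_new = w - η·∂L/∂w = -2.8 - 0.02×(4) = -2.8 - (0.08) = -2.88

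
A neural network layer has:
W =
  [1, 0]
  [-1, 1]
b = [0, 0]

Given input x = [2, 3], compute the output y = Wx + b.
y = [2, 1]

Wx = [1×2 + 0×3, -1×2 + 1×3]
   = [2, 1]
y = Wx + b = [2 + 0, 1 + 0] = [2, 1]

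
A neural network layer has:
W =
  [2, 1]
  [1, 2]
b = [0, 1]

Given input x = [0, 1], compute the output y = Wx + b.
y = [1, 3]

Wx = [2×0 + 1×1, 1×0 + 2×1]
   = [1, 2]
y = Wx + b = [1 + 0, 2 + 1] = [1, 3]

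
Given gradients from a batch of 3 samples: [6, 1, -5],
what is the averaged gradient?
Average gradient = 0.6667

Average = (1/3)(6 + 1 + -5) = 2/3 = 0.6667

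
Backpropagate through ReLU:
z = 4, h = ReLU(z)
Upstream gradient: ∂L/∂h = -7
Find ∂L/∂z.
∂L/∂z = -7

h = ReLU(4) = 4
Since z > 0: ∂h/∂z = 1
∂L/∂z = ∂L/∂h · ∂h/∂z = -7 × 1 = -7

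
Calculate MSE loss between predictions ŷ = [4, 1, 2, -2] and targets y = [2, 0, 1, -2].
MSE = 1.5

MSE = (1/4)((4-2)² + (1-0)² + (2-1)² + (-2--2)²) = (1/4)(4 + 1 + 1 + 0) = 1.5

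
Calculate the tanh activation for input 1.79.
0.9458

tanh(1.79) = (e^(1.79) - e^(-1.79))/(e^(1.79) + e^(-1.79)) = 0.9458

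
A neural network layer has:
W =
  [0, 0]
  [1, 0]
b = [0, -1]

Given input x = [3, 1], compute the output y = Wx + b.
y = [0, 2]

Wx = [0×3 + 0×1, 1×3 + 0×1]
   = [0, 3]
y = Wx + b = [0 + 0, 3 + -1] = [0, 2]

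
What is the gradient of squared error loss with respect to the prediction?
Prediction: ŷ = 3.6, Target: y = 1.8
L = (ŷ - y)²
∂L/∂ŷ = 3.6

∂L/∂ŷ = 2(ŷ - y) = 2(3.6 - 1.8) = 2(1.8) = 3.6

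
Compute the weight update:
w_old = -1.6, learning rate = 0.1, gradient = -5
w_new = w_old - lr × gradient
w_new = -1.1

w_new = w - η·∂L/∂w = -1.6 - 0.1×(-5) = -1.6 - (-0.5) = -1.1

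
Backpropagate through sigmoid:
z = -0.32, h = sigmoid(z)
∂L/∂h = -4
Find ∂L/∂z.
∂L/∂z = -0.9748

σ(-0.32) = 0.4207
σ'(-0.32) = σ(-0.32)(1 - σ(-0.32)) = 0.4207 × 0.5793 = 0.2437
∂L/∂z = ∂L/∂h · σ'(z) = -4 × 0.2437 = -0.9748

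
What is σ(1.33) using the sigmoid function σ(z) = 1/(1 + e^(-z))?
0.7908

sigmoid(1.33) = 1/(1 + e^(-1.33)) = 1/(1 + 0.2645) = 0.7908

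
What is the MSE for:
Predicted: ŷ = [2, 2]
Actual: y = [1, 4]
MSE = 2.5

MSE = (1/2)((2-1)² + (2-4)²) = (1/2)(1 + 4) = 2.5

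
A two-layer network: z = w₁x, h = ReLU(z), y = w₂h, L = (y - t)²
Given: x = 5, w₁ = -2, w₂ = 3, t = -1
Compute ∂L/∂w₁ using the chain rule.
∂L/∂w₁ = 0

Forward pass:
z = w₁x = -2×5 = -10
h = ReLU(-10) = 0
y = w₂h = 3×0 = 0

Backward pass:
∂L/∂y = 2(y - t) = 2(0 - -1) = 2
∂y/∂h = w₂ = 3
∂h/∂z = 0 (ReLU derivative)
∂z/∂w₁ = x = 5

∂L/∂w₁ = 2 × 3 × 0 × 5 = 0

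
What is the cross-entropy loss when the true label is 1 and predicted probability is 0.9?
L = 0.1054

L = -1·log(0.9) - 0·log(0.1) = -log(0.9) = 0.1054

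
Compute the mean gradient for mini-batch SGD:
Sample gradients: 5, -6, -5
Average gradient = -2

Average = (1/3)(5 + -6 + -5) = -6/3 = -2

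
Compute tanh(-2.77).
-0.9922

tanh(-2.77) = (e^(-2.77) - e^(2.77))/(e^(-2.77) + e^(2.77)) = -0.9922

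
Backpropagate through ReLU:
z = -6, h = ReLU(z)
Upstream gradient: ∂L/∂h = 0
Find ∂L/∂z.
∂L/∂z = 0

h = ReLU(-6) = 0
Since z < 0: ∂h/∂z = 0
∂L/∂z = ∂L/∂h · ∂h/∂z = 0 × 0 = 0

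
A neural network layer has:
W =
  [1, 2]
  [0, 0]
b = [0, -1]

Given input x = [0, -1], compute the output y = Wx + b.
y = [-2, -1]

Wx = [1×0 + 2×-1, 0×0 + 0×-1]
   = [-2, 0]
y = Wx + b = [-2 + 0, 0 + -1] = [-2, -1]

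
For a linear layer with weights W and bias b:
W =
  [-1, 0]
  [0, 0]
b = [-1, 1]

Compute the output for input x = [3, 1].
y = [-4, 1]

Wx = [-1×3 + 0×1, 0×3 + 0×1]
   = [-3, 0]
y = Wx + b = [-3 + -1, 0 + 1] = [-4, 1]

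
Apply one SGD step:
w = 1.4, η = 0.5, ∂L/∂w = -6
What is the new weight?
w_new = 4.4

w_new = w - η·∂L/∂w = 1.4 - 0.5×(-6) = 1.4 - (-3) = 4.4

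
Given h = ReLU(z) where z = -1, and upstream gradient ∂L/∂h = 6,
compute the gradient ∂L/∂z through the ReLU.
∂L/∂z = 0

h = ReLU(-1) = 0
Since z < 0: ∂h/∂z = 0
∂L/∂z = ∂L/∂h · ∂h/∂z = 6 × 0 = 0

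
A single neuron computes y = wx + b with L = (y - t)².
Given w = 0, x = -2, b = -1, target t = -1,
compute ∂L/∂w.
∂L/∂w = 0

y = wx + b = (0)(-2) + -1 = -1
∂L/∂y = 2(y - t) = 2(-1 - -1) = 0
∂y/∂w = x = -2
∂L/∂w = ∂L/∂y · ∂y/∂w = 0 × -2 = 0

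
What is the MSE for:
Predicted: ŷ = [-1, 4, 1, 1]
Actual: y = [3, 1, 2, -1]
MSE = 7.5

MSE = (1/4)((-1-3)² + (4-1)² + (1-2)² + (1--1)²) = (1/4)(16 + 9 + 1 + 4) = 7.5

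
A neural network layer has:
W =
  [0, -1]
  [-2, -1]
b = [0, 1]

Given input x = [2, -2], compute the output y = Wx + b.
y = [2, -1]

Wx = [0×2 + -1×-2, -2×2 + -1×-2]
   = [2, -2]
y = Wx + b = [2 + 0, -2 + 1] = [2, -1]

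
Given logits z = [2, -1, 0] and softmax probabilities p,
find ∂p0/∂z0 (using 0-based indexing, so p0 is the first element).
∂p0/∂z0 = 0.1318

p = softmax(z) = [0.8438, 0.04201, 0.1142]
p0 = 0.8438

∂p0/∂z0 = p0(1 - p0) = 0.8438 × (1 - 0.8438) = 0.1318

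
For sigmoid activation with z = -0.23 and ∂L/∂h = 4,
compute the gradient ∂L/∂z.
∂L/∂z = 0.9869

σ(-0.23) = 0.4428
σ'(-0.23) = σ(-0.23)(1 - σ(-0.23)) = 0.4428 × 0.5572 = 0.2467
∂L/∂z = ∂L/∂h · σ'(z) = 4 × 0.2467 = 0.9869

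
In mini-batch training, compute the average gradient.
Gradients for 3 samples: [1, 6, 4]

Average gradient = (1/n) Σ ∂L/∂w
Average gradient = 3.667

Average = (1/3)(1 + 6 + 4) = 11/3 = 3.667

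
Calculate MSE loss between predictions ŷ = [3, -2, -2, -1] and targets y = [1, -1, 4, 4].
MSE = 16.5

MSE = (1/4)((3-1)² + (-2--1)² + (-2-4)² + (-1-4)²) = (1/4)(4 + 1 + 36 + 25) = 16.5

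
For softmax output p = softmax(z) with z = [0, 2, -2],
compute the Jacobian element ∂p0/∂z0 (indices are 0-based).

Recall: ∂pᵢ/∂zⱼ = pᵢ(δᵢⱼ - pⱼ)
∂p0/∂z0 = 0.1035

p = softmax(z) = [0.1173, 0.8668, 0.01588]
p0 = 0.1173

∂p0/∂z0 = p0(1 - p0) = 0.1173 × (1 - 0.1173) = 0.1035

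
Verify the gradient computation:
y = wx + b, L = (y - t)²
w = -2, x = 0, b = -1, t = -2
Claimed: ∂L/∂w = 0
Correct

y = (-2)(0) + -1 = -1
∂L/∂y = 2(y - t) = 2(-1 - -2) = 2
∂y/∂w = x = 0
∂L/∂w = 2 × 0 = 0

Claimed value: 0
Correct: The correct gradient is 0.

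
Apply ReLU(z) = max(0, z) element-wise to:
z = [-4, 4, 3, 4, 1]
h = [0, 4, 3, 4, 1]

ReLU applied element-wise: max(0,-4)=0, max(0,4)=4, max(0,3)=3, max(0,4)=4, max(0,1)=1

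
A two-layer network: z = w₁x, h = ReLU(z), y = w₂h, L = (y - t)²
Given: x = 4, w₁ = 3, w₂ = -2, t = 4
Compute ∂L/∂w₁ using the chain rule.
∂L/∂w₁ = 448

Forward pass:
z = w₁x = 3×4 = 12
h = ReLU(12) = 12
y = w₂h = -2×12 = -24

Backward pass:
∂L/∂y = 2(y - t) = 2(-24 - 4) = -56
∂y/∂h = w₂ = -2
∂h/∂z = 1 (ReLU derivative)
∂z/∂w₁ = x = 4

∂L/∂w₁ = -56 × -2 × 1 × 4 = 448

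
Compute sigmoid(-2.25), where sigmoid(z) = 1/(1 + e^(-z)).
0.09535

sigmoid(-2.25) = 1/(1 + e^(2.25)) = 1/(1 + 9.488) = 0.09535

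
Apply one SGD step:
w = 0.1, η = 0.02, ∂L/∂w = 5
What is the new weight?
w_new = 0

w_new = w - η·∂L/∂w = 0.1 - 0.02×(5) = 0.1 - (0.1) = 0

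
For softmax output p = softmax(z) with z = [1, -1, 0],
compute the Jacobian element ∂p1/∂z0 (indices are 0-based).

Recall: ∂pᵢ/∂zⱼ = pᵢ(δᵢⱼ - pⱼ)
∂p1/∂z0 = -0.05989

p = softmax(z) = [0.6652, 0.09003, 0.2447]
p1 = 0.09003, p0 = 0.6652

∂p1/∂z0 = -p1 × p0 = -0.09003 × 0.6652 = -0.05989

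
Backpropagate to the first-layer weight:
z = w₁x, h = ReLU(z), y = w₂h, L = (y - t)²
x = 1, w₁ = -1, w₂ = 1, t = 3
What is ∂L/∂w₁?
∂L/∂w₁ = 0

Forward pass:
z = w₁x = -1×1 = -1
h = ReLU(-1) = 0
y = w₂h = 1×0 = 0

Backward pass:
∂L/∂y = 2(y - t) = 2(0 - 3) = -6
∂y/∂h = w₂ = 1
∂h/∂z = 0 (ReLU derivative)
∂z/∂w₁ = x = 1

∂L/∂w₁ = -6 × 1 × 0 × 1 = 0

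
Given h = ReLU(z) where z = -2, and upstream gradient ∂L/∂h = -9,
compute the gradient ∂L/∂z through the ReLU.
∂L/∂z = 0

h = ReLU(-2) = 0
Since z < 0: ∂h/∂z = 0
∂L/∂z = ∂L/∂h · ∂h/∂z = -9 × 0 = 0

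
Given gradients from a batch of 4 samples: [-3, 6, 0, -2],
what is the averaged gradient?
Average gradient = 0.25

Average = (1/4)(-3 + 6 + 0 + -2) = 1/4 = 0.25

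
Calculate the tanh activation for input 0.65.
0.5717

tanh(0.65) = (e^(0.65) - e^(-0.65))/(e^(0.65) + e^(-0.65)) = 0.5717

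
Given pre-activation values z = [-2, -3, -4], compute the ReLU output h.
h = [0, 0, 0]

ReLU applied element-wise: max(0,-2)=0, max(0,-3)=0, max(0,-4)=0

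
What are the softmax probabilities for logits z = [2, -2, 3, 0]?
p = [0.2583, 0.0047, 0.702, 0.035]

exp(z) = [7.389, 0.1353, 20.09, 1]
Sum = 28.61
p = [0.2583, 0.0047, 0.702, 0.035]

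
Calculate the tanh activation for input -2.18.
-0.9748

tanh(-2.18) = (e^(-2.18) - e^(2.18))/(e^(-2.18) + e^(2.18)) = -0.9748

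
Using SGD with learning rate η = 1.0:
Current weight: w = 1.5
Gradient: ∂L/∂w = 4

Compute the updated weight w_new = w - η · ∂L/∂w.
w_new = -2.5

w_new = w - η·∂L/∂w = 1.5 - 1.0×(4) = 1.5 - (4) = -2.5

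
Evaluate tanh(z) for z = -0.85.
-0.6911

tanh(-0.85) = (e^(-0.85) - e^(0.85))/(e^(-0.85) + e^(0.85)) = -0.6911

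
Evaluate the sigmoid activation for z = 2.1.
0.8909

sigmoid(2.1) = 1/(1 + e^(-2.1)) = 1/(1 + 0.1225) = 0.8909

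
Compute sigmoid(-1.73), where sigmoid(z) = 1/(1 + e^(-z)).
0.1506

sigmoid(-1.73) = 1/(1 + e^(1.73)) = 1/(1 + 5.641) = 0.1506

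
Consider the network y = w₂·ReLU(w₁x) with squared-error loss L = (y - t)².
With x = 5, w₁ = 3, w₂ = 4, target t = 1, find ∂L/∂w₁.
∂L/∂w₁ = 2360

Forward pass:
z = w₁x = 3×5 = 15
h = ReLU(15) = 15
y = w₂h = 4×15 = 60

Backward pass:
∂L/∂y = 2(y - t) = 2(60 - 1) = 118
∂y/∂h = w₂ = 4
∂h/∂z = 1 (ReLU derivative)
∂z/∂w₁ = x = 5

∂L/∂w₁ = 118 × 4 × 1 × 5 = 2360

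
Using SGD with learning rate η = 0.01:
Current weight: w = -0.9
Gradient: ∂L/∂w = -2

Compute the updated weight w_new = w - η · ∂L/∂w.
w_new = -0.88

w_new = w - η·∂L/∂w = -0.9 - 0.01×(-2) = -0.9 - (-0.02) = -0.88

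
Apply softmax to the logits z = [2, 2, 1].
p = [0.4223, 0.4223, 0.1554]

exp(z) = [7.389, 7.389, 2.718]
Sum = 17.5
p = [0.4223, 0.4223, 0.1554]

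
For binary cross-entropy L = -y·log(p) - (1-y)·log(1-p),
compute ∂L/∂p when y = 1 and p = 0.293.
∂L/∂p = -3.413

∂L/∂p = -y/p + (1-y)/(1-p) = -1/0.293 + 0 = -3.413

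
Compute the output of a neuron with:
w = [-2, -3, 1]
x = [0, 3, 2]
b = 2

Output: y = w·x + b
y = -5

y = (-2)(0) + (-3)(3) + (1)(2) + 2 = -5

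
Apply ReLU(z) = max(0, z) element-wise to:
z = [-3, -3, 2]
h = [0, 0, 2]

ReLU applied element-wise: max(0,-3)=0, max(0,-3)=0, max(0,2)=2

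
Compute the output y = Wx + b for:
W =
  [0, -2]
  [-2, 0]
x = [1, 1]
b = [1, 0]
y = [-1, -2]

Wx = [0×1 + -2×1, -2×1 + 0×1]
   = [-2, -2]
y = Wx + b = [-2 + 1, -2 + 0] = [-1, -2]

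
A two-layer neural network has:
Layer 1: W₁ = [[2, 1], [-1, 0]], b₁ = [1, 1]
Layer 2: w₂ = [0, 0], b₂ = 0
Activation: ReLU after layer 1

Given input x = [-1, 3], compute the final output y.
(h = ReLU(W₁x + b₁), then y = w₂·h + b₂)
y = 0

Layer 1 pre-activation: z₁ = [2, 2]
After ReLU: h = [2, 2]
Layer 2 output: y = 0×2 + 0×2 + 0 = 0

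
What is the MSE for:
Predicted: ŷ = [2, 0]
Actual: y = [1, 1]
MSE = 1

MSE = (1/2)((2-1)² + (0-1)²) = (1/2)(1 + 1) = 1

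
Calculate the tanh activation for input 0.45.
0.4219

tanh(0.45) = (e^(0.45) - e^(-0.45))/(e^(0.45) + e^(-0.45)) = 0.4219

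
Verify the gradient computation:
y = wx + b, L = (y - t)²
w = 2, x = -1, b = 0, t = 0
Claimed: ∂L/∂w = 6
Incorrect

y = (2)(-1) + 0 = -2
∂L/∂y = 2(y - t) = 2(-2 - 0) = -4
∂y/∂w = x = -1
∂L/∂w = -4 × -1 = 4

Claimed value: 6
Incorrect: The correct gradient is 4.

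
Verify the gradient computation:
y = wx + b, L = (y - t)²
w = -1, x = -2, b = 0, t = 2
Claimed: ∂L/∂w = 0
Correct

y = (-1)(-2) + 0 = 2
∂L/∂y = 2(y - t) = 2(2 - 2) = 0
∂y/∂w = x = -2
∂L/∂w = 0 × -2 = 0

Claimed value: 0
Correct: The correct gradient is 0.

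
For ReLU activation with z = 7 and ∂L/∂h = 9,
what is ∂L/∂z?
∂L/∂z = 9

h = ReLU(7) = 7
Since z > 0: ∂h/∂z = 1
∂L/∂z = ∂L/∂h · ∂h/∂z = 9 × 1 = 9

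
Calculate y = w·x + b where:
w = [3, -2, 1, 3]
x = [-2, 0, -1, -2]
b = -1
y = -14

y = (3)(-2) + (-2)(0) + (1)(-1) + (3)(-2) + -1 = -14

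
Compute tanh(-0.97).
-0.7487

tanh(-0.97) = (e^(-0.97) - e^(0.97))/(e^(-0.97) + e^(0.97)) = -0.7487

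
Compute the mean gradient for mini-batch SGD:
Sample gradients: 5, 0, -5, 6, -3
Average gradient = 0.6

Average = (1/5)(5 + 0 + -5 + 6 + -3) = 3/5 = 0.6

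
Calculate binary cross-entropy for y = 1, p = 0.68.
L = 0.3857

L = -1·log(0.68) - 0·log(0.32) = -log(0.68) = 0.3857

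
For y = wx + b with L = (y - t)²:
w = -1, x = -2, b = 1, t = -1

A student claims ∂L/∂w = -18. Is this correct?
Incorrect

y = (-1)(-2) + 1 = 3
∂L/∂y = 2(y - t) = 2(3 - -1) = 8
∂y/∂w = x = -2
∂L/∂w = 8 × -2 = -16

Claimed value: -18
Incorrect: The correct gradient is -16.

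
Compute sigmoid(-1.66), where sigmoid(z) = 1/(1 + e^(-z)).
0.1598

sigmoid(-1.66) = 1/(1 + e^(1.66)) = 1/(1 + 5.259) = 0.1598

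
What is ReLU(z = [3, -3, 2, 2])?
h = [3, 0, 2, 2]

ReLU applied element-wise: max(0,3)=3, max(0,-3)=0, max(0,2)=2, max(0,2)=2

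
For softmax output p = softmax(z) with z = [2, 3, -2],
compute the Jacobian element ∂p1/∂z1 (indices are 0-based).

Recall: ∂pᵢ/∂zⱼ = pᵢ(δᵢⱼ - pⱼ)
∂p1/∂z1 = 0.1983

p = softmax(z) = [0.2676, 0.7275, 0.004902]
p1 = 0.7275

∂p1/∂z1 = p1(1 - p1) = 0.7275 × (1 - 0.7275) = 0.1983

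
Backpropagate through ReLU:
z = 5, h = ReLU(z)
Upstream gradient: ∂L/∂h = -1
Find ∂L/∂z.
∂L/∂z = -1

h = ReLU(5) = 5
Since z > 0: ∂h/∂z = 1
∂L/∂z = ∂L/∂h · ∂h/∂z = -1 × 1 = -1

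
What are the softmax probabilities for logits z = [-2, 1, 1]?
p = [0.0243, 0.4879, 0.4879]

exp(z) = [0.1353, 2.718, 2.718]
Sum = 5.572
p = [0.0243, 0.4879, 0.4879]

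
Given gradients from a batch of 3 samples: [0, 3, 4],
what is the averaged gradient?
Average gradient = 2.333

Average = (1/3)(0 + 3 + 4) = 7/3 = 2.333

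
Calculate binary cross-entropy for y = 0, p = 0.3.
L = 0.3567

L = -0·log(0.3) - 1·log(0.7) = -log(0.7) = 0.3567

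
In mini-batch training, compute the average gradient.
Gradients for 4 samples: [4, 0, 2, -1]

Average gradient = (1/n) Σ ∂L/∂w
Average gradient = 1.25

Average = (1/4)(4 + 0 + 2 + -1) = 5/4 = 1.25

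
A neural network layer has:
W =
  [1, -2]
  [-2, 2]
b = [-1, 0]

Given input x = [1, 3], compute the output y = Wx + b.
y = [-6, 4]

Wx = [1×1 + -2×3, -2×1 + 2×3]
   = [-5, 4]
y = Wx + b = [-5 + -1, 4 + 0] = [-6, 4]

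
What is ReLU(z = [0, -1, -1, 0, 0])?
h = [0, 0, 0, 0, 0]

ReLU applied element-wise: max(0,0)=0, max(0,-1)=0, max(0,-1)=0, max(0,0)=0, max(0,0)=0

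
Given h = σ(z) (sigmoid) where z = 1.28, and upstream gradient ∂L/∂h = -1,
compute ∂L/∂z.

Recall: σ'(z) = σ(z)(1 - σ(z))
∂L/∂z = -0.1702

σ(1.28) = 0.7824
σ'(1.28) = σ(1.28)(1 - σ(1.28)) = 0.7824 × 0.2176 = 0.1702
∂L/∂z = ∂L/∂h · σ'(z) = -1 × 0.1702 = -0.1702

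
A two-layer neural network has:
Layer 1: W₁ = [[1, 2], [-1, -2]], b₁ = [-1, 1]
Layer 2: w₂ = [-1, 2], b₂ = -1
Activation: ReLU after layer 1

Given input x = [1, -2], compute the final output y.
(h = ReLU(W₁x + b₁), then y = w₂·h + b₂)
y = 7

Layer 1 pre-activation: z₁ = [-4, 4]
After ReLU: h = [0, 4]
Layer 2 output: y = -1×0 + 2×4 + -1 = 7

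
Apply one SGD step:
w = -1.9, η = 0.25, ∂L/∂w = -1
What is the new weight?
w_new = -1.65

w_new = w - η·∂L/∂w = -1.9 - 0.25×(-1) = -1.9 - (-0.25) = -1.65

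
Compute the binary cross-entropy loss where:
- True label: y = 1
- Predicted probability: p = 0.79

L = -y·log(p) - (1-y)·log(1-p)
L = 0.2357

L = -1·log(0.79) - 0·log(0.21) = -log(0.79) = 0.2357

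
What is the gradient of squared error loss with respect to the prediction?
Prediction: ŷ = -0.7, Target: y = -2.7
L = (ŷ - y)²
∂L/∂ŷ = 4.0

∂L/∂ŷ = 2(ŷ - y) = 2(-0.7 - -2.7) = 2(2.0) = 4.0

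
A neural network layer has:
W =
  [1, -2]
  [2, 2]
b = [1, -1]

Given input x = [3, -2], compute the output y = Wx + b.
y = [8, 1]

Wx = [1×3 + -2×-2, 2×3 + 2×-2]
   = [7, 2]
y = Wx + b = [7 + 1, 2 + -1] = [8, 1]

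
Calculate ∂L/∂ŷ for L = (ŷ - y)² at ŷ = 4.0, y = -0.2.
∂L/∂ŷ = 8.4

∂L/∂ŷ = 2(ŷ - y) = 2(4.0 - -0.2) = 2(4.2) = 8.4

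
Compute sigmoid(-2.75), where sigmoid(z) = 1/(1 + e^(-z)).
0.06009

sigmoid(-2.75) = 1/(1 + e^(2.75)) = 1/(1 + 15.64) = 0.06009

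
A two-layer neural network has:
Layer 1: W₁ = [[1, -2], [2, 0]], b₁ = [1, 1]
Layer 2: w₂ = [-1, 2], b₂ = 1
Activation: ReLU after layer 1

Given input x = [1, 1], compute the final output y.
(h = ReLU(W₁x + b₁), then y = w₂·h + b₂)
y = 7

Layer 1 pre-activation: z₁ = [0, 3]
After ReLU: h = [0, 3]
Layer 2 output: y = -1×0 + 2×3 + 1 = 7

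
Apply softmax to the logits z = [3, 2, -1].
p = [0.7214, 0.2654, 0.0132]

exp(z) = [20.09, 7.389, 0.3679]
Sum = 27.84
p = [0.7214, 0.2654, 0.0132]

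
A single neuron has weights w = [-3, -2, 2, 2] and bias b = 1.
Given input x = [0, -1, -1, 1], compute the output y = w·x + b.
y = 3

y = (-3)(0) + (-2)(-1) + (2)(-1) + (2)(1) + 1 = 3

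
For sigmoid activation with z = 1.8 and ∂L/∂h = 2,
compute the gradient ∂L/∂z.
∂L/∂z = 0.2435

σ(1.8) = 0.8581
σ'(1.8) = σ(1.8)(1 - σ(1.8)) = 0.8581 × 0.1419 = 0.1217
∂L/∂z = ∂L/∂h · σ'(z) = 2 × 0.1217 = 0.2435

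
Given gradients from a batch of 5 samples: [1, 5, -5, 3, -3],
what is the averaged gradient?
Average gradient = 0.2

Average = (1/5)(1 + 5 + -5 + 3 + -3) = 1/5 = 0.2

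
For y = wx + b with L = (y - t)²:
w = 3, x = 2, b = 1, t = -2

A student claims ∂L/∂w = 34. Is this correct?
Incorrect

y = (3)(2) + 1 = 7
∂L/∂y = 2(y - t) = 2(7 - -2) = 18
∂y/∂w = x = 2
∂L/∂w = 18 × 2 = 36

Claimed value: 34
Incorrect: The correct gradient is 36.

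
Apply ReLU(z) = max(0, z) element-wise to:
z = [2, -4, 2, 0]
h = [2, 0, 2, 0]

ReLU applied element-wise: max(0,2)=2, max(0,-4)=0, max(0,2)=2, max(0,0)=0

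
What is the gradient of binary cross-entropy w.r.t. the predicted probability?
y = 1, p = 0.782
∂L/∂p = -1.279

∂L/∂p = -y/p + (1-y)/(1-p) = -1/0.782 + 0 = -1.279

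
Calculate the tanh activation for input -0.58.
-0.5227

tanh(-0.58) = (e^(-0.58) - e^(0.58))/(e^(-0.58) + e^(0.58)) = -0.5227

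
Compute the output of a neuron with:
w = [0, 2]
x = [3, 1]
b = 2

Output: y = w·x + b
y = 4

y = (0)(3) + (2)(1) + 2 = 4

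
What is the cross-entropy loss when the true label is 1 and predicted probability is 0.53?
L = 0.6349

L = -1·log(0.53) - 0·log(0.47) = -log(0.53) = 0.6349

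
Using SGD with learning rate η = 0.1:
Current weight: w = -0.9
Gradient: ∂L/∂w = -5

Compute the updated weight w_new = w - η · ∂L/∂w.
w_new = -0.4

w_new = w - η·∂L/∂w = -0.9 - 0.1×(-5) = -0.9 - (-0.5) = -0.4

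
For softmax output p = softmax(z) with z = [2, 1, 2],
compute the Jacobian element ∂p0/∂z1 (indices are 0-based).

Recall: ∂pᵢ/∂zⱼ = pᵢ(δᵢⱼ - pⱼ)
∂p0/∂z1 = -0.06561

p = softmax(z) = [0.4223, 0.1554, 0.4223]
p0 = 0.4223, p1 = 0.1554

∂p0/∂z1 = -p0 × p1 = -0.4223 × 0.1554 = -0.06561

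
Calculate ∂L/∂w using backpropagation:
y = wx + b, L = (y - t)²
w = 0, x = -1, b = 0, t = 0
∂L/∂w = 0

y = wx + b = (0)(-1) + 0 = 0
∂L/∂y = 2(y - t) = 2(0 - 0) = 0
∂y/∂w = x = -1
∂L/∂w = ∂L/∂y · ∂y/∂w = 0 × -1 = 0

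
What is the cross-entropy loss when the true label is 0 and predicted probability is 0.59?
L = 0.8916

L = -0·log(0.59) - 1·log(0.41) = -log(0.41) = 0.8916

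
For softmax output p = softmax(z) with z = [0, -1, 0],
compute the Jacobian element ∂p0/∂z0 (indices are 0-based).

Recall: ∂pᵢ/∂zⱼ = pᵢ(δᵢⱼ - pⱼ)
∂p0/∂z0 = 0.244

p = softmax(z) = [0.4223, 0.1554, 0.4223]
p0 = 0.4223

∂p0/∂z0 = p0(1 - p0) = 0.4223 × (1 - 0.4223) = 0.244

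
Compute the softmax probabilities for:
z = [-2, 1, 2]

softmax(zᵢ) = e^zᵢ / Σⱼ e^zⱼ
p = [0.0132, 0.2654, 0.7214]

exp(z) = [0.1353, 2.718, 7.389]
Sum = 10.24
p = [0.0132, 0.2654, 0.7214]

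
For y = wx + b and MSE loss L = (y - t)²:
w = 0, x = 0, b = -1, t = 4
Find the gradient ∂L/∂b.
∂L/∂b = -10

y = wx + b = (0)(0) + -1 = -1
∂L/∂y = 2(y - t) = 2(-1 - 4) = -10
∂y/∂b = 1
∂L/∂b = ∂L/∂y · ∂y/∂b = -10 × 1 = -10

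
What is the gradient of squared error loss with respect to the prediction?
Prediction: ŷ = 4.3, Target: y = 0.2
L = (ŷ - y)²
∂L/∂ŷ = 8.2

∂L/∂ŷ = 2(ŷ - y) = 2(4.3 - 0.2) = 2(4.1) = 8.2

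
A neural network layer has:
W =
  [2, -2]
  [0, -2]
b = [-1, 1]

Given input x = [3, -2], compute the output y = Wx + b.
y = [9, 5]

Wx = [2×3 + -2×-2, 0×3 + -2×-2]
   = [10, 4]
y = Wx + b = [10 + -1, 4 + 1] = [9, 5]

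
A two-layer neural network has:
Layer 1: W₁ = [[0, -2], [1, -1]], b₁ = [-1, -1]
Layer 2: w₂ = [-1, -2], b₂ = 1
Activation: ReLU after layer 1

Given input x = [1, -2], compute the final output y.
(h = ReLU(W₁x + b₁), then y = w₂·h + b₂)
y = -6

Layer 1 pre-activation: z₁ = [3, 2]
After ReLU: h = [3, 2]
Layer 2 output: y = -1×3 + -2×2 + 1 = -6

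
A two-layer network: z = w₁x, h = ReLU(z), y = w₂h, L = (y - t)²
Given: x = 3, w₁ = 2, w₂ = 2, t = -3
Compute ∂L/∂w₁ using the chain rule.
∂L/∂w₁ = 180

Forward pass:
z = w₁x = 2×3 = 6
h = ReLU(6) = 6
y = w₂h = 2×6 = 12

Backward pass:
∂L/∂y = 2(y - t) = 2(12 - -3) = 30
∂y/∂h = w₂ = 2
∂h/∂z = 1 (ReLU derivative)
∂z/∂w₁ = x = 3

∂L/∂w₁ = 30 × 2 × 1 × 3 = 180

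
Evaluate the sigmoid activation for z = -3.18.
0.03993

sigmoid(-3.18) = 1/(1 + e^(3.18)) = 1/(1 + 24.05) = 0.03993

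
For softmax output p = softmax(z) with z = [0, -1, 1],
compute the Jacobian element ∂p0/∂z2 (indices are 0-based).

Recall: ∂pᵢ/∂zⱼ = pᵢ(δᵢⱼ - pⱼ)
∂p0/∂z2 = -0.1628

p = softmax(z) = [0.2447, 0.09003, 0.6652]
p0 = 0.2447, p2 = 0.6652

∂p0/∂z2 = -p0 × p2 = -0.2447 × 0.6652 = -0.1628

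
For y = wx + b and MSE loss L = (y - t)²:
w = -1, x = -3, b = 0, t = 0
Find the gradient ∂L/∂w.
∂L/∂w = -18

y = wx + b = (-1)(-3) + 0 = 3
∂L/∂y = 2(y - t) = 2(3 - 0) = 6
∂y/∂w = x = -3
∂L/∂w = ∂L/∂y · ∂y/∂w = 6 × -3 = -18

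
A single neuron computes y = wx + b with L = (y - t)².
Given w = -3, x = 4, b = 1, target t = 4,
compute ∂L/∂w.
∂L/∂w = -120

y = wx + b = (-3)(4) + 1 = -11
∂L/∂y = 2(y - t) = 2(-11 - 4) = -30
∂y/∂w = x = 4
∂L/∂w = ∂L/∂y · ∂y/∂w = -30 × 4 = -120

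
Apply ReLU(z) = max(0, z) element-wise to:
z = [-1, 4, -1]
h = [0, 4, 0]

ReLU applied element-wise: max(0,-1)=0, max(0,4)=4, max(0,-1)=0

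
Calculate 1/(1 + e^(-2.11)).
0.8919

sigmoid(2.11) = 1/(1 + e^(-2.11)) = 1/(1 + 0.1212) = 0.8919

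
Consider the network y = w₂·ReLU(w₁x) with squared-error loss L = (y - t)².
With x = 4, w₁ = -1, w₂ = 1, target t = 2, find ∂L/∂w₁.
∂L/∂w₁ = 0

Forward pass:
z = w₁x = -1×4 = -4
h = ReLU(-4) = 0
y = w₂h = 1×0 = 0

Backward pass:
∂L/∂y = 2(y - t) = 2(0 - 2) = -4
∂y/∂h = w₂ = 1
∂h/∂z = 0 (ReLU derivative)
∂z/∂w₁ = x = 4

∂L/∂w₁ = -4 × 1 × 0 × 4 = 0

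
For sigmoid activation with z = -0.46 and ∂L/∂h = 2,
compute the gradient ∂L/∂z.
∂L/∂z = 0.4745

σ(-0.46) = 0.387
σ'(-0.46) = σ(-0.46)(1 - σ(-0.46)) = 0.387 × 0.613 = 0.2372
∂L/∂z = ∂L/∂h · σ'(z) = 2 × 0.2372 = 0.4745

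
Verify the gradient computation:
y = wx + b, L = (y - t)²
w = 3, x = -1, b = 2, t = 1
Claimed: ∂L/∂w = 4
Correct

y = (3)(-1) + 2 = -1
∂L/∂y = 2(y - t) = 2(-1 - 1) = -4
∂y/∂w = x = -1
∂L/∂w = -4 × -1 = 4

Claimed value: 4
Correct: The correct gradient is 4.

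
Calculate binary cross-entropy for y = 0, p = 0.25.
L = 0.2877

L = -0·log(0.25) - 1·log(0.75) = -log(0.75) = 0.2877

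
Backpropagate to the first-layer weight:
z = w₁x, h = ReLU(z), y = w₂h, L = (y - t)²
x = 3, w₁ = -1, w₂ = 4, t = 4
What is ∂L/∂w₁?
∂L/∂w₁ = 0

Forward pass:
z = w₁x = -1×3 = -3
h = ReLU(-3) = 0
y = w₂h = 4×0 = 0

Backward pass:
∂L/∂y = 2(y - t) = 2(0 - 4) = -8
∂y/∂h = w₂ = 4
∂h/∂z = 0 (ReLU derivative)
∂z/∂w₁ = x = 3

∂L/∂w₁ = -8 × 4 × 0 × 3 = 0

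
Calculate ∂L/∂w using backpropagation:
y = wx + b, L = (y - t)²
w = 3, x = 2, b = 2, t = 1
∂L/∂w = 28

y = wx + b = (3)(2) + 2 = 8
∂L/∂y = 2(y - t) = 2(8 - 1) = 14
∂y/∂w = x = 2
∂L/∂w = ∂L/∂y · ∂y/∂w = 14 × 2 = 28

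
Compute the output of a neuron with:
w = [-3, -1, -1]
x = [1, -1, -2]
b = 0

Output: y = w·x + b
y = 0

y = (-3)(1) + (-1)(-1) + (-1)(-2) + 0 = 0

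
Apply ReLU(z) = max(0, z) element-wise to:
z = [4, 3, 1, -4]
h = [4, 3, 1, 0]

ReLU applied element-wise: max(0,4)=4, max(0,3)=3, max(0,1)=1, max(0,-4)=0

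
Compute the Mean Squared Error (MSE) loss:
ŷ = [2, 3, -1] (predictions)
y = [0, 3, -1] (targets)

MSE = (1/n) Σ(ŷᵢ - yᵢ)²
MSE = 1.333

MSE = (1/3)((2-0)² + (3-3)² + (-1--1)²) = (1/3)(4 + 0 + 0) = 1.333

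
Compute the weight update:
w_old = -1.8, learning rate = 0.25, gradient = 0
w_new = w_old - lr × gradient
w_new = -1.8

w_new = w - η·∂L/∂w = -1.8 - 0.25×(0) = -1.8 - (0) = -1.8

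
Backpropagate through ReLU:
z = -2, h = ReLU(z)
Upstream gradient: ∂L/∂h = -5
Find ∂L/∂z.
∂L/∂z = 0

h = ReLU(-2) = 0
Since z < 0: ∂h/∂z = 0
∂L/∂z = ∂L/∂h · ∂h/∂z = -5 × 0 = 0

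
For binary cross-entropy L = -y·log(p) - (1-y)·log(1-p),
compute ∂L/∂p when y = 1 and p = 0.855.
∂L/∂p = -1.17

∂L/∂p = -y/p + (1-y)/(1-p) = -1/0.855 + 0 = -1.17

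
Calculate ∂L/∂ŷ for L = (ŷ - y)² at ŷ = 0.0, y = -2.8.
∂L/∂ŷ = 5.6

∂L/∂ŷ = 2(ŷ - y) = 2(0.0 - -2.8) = 2(2.8) = 5.6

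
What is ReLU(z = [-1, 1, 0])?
h = [0, 1, 0]

ReLU applied element-wise: max(0,-1)=0, max(0,1)=1, max(0,0)=0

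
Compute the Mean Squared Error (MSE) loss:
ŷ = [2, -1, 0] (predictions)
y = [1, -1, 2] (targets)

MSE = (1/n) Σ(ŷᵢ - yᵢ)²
MSE = 1.667

MSE = (1/3)((2-1)² + (-1--1)² + (0-2)²) = (1/3)(1 + 0 + 4) = 1.667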